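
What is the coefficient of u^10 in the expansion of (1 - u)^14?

The general term is C(14,j)·(1)^j·(-u)^(14-j); the u^10 term has j = 4.
C(14,4) = 1001.
Coefficient = C(14,4) = 1001.

1001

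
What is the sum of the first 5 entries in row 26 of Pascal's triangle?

1 + 26 + 325 + 2600 + 14950 = 17902.

17902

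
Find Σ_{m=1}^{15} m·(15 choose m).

245760

Differentiating (1+x)^15 and setting x=1: Σ m·C(15,m) = 15·2^14 = 245760.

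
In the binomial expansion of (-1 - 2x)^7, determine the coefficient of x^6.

The general term is C(7,j)·(-1)^j·(-2x)^(7-j); the x^6 term has j = 1.
C(7,1) = 7.
Coefficient = C(7,1) · (-1)^1 · (-2)^6 = 7 · (-1) · 64 = -448.

-448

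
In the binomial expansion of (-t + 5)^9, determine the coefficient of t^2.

2812500

The general term is C(9,j)·(-t)^j·(5)^(9-j); the t^2 term has j = 2.
C(9,2) = 36.
Coefficient = C(9,2) · 5^7 = 36 · 78125 = 2812500.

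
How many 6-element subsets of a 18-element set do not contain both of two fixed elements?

All 6-subsets: C(18,6) = 18564. Those containing both fixed elements: C(16,4) = 1820.
18564 − 1820 = 16744.

16744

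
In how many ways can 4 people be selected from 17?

This is C(17,4) = 2380.

2380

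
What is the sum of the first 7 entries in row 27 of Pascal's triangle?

397594

1 + 27 + 351 + 2925 + 17550 + 80730 + 296010 = 397594.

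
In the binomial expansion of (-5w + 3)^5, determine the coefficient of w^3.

The general term is C(5,j)·(-5w)^j·(3)^(5-j); the w^3 term has j = 3.
C(5,3) = 10.
Coefficient = C(5,3) · (-5)^3 · 3^2 = 10 · (-125) · 9 = -11250.

-11250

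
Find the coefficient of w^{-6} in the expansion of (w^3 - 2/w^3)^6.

240

General term: C(6,j)·(w^3)^j·(-2/w^3)^(6-j), with w-exponent 3j − 3(6−j) = 6j − 18.
Set 6j − 18 = -6: j = 2.
C(6,2) = 15; 1^2 = 1; (-2)^4 = 16.
Coefficient = 15 · 1 · 16 = 240.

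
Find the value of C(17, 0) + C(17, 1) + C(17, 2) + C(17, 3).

1 + 17 + 136 + 680 = 834.

834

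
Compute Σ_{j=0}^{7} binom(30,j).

2804012

1 + 30 + 435 + 4060 + 27405 + 142506 + 593775 + 2035800 = 2804012.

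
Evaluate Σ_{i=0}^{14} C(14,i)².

40116600

Σ C(14,i)² is the coefficient of x^14 in (1+x)^14(1+x)^14 = (1+x)^28, i.e. C(28,14) = 40116600.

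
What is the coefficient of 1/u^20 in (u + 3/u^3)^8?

17496

General term: C(8,j)·(u)^j·(3/u^3)^(8-j), with u-exponent 1j − 3(8−j) = 4j − 24.
Set 4j − 24 = -20: j = 1.
C(8,1) = 8; 1^1 = 1; 3^7 = 2187.
Coefficient = 8 · 1 · 2187 = 17496.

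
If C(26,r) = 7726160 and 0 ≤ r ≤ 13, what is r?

11

C(26,r) increases on 0 ≤ r ≤ 13. C(26,10) = 5311735 and C(26,11) = 7726160, so r = 11.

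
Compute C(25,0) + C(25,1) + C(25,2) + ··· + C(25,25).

33554432

The entries of row 25 sum to 2^25 = 33554432.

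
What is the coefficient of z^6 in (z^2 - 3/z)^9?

10206

General term: C(9,j)·(z^2)^j·(-3/z)^(9-j), with z-exponent 2j − 1(9−j) = 3j − 9.
Set 3j − 9 = 6: j = 5.
C(9,5) = 126; 1^5 = 1; (-3)^4 = 81.
Coefficient = 126 · 1 · 81 = 10206.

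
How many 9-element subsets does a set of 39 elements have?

211915132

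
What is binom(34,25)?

C(34,25) = C(34,9) by symmetry.
C(34,9) = (34·33·32·31·30·29·28·27·26) / 9! = 19033511777280 / 362880 = 52451256.

52451256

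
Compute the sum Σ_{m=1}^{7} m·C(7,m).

Since m·C(7,m) = 7·C(6,m−1), the sum is 7·2^6 = 7·64 = 448.

448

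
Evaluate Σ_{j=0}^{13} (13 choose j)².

Σ C(13,j)² is the coefficient of x^13 in (1+x)^13(1+x)^13 = (1+x)^26, i.e. C(26,13) = 10400600.

10400600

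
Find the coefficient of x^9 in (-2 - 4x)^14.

16793993216

The general term is C(14,j)·(-2)^j·(-4x)^(14-j); the x^9 term has j = 5.
C(14,5) = 2002.
Coefficient = C(14,5) · (-2)^5 · (-4)^9 = 2002 · (-32) · (-262144) = 16793993216.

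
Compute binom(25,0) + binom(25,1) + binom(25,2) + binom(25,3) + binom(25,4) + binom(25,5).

1 + 25 + 300 + 2300 + 12650 + 53130 = 68406.

68406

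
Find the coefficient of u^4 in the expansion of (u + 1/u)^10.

General term: C(10,j)·(u)^j·(1/u)^(10-j), with u-exponent 1j − 1(10−j) = 2j − 10.
Set 2j − 10 = 4: j = 7.
C(10,7) = 120; 1^7 = 1; 1^3 = 1.
Coefficient = 120 · 1 · 1 = 120.

120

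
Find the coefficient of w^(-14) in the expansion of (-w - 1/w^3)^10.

210

General term: C(10,j)·(-w)^j·(-1/w^3)^(10-j), with w-exponent 1j − 3(10−j) = 4j − 30.
Set 4j − 30 = -14: j = 4.
C(10,4) = 210; (-1)^4 = 1; (-1)^6 = 1.
Coefficient = 210 · 1 · 1 = 210.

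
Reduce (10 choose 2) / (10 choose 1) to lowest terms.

9/2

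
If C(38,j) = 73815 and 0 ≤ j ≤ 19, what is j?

4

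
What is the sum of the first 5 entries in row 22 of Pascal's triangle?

9109

1 + 22 + 231 + 1540 + 7315 = 9109.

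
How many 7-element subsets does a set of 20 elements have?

C(20,7) = (20·19·18·17·16·15·14) / 7! = 390700800 / 5040 = 77520.

77520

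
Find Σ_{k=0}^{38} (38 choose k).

The entries of row 38 sum to 2^38 = 274877906944.

274877906944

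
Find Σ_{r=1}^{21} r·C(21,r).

22020096

Since r·C(21,r) = 21·C(20,r−1), the sum is 21·2^20 = 21·1048576 = 22020096.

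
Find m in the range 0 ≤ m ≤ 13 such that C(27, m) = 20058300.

C(27,m) increases on 0 ≤ m ≤ 13. C(27,12) = 17383860 and C(27,13) = 20058300, so m = 13.

13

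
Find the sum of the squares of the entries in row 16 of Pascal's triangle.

601080390

By Vandermonde's identity, Σ C(16,j)² = C(32,16) = 601080390.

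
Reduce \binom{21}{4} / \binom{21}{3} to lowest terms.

9/2

C(n,k+1)/C(n,k) = (n−k)/(k+1) = (21−3)/(3+1) = 18/4 = 9/2.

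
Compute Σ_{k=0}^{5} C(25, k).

68406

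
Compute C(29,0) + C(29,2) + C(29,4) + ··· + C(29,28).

268435456

Half of (1+1)^29 + (1−1)^29 gives the even-index sum: 2^28 = 268435456.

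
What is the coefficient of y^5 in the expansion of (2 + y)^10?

8064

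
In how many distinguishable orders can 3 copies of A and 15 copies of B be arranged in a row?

816

Choose positions for the A's: C(18,3) = 816.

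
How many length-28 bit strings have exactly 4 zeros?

Choose the 4 positions: C(28,4) = 20475.

20475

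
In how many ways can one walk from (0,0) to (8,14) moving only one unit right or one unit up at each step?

Each path is a sequence of 22 steps with 8 rights: C(22,8) = 319770.

319770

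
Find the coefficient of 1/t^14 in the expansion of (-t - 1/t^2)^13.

-715

General term: C(13,j)·(-t)^j·(-1/t^2)^(13-j), with t-exponent 1j − 2(13−j) = 3j − 26.
Set 3j − 26 = -14: j = 4.
C(13,4) = 715; (-1)^4 = 1; (-1)^9 = -1.
Coefficient = 715 · 1 · (-1) = -715.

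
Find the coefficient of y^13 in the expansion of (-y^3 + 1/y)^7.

-21

General term: C(7,j)·(-y^3)^j·(1/y)^(7-j), with y-exponent 3j − 1(7−j) = 4j − 7.
Set 4j − 7 = 13: j = 5.
C(7,5) = 21; (-1)^5 = -1; 1^2 = 1.
Coefficient = 21 · (-1) · 1 = -21.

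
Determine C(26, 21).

C(26,21) = C(26,5) by symmetry.
C(26,5) = (26·25·24·23·22) / 5! = 7893600 / 120 = 65780.

65780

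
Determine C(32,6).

C(32,6) = (32·31·30·29·28·27) / 6! = 652458240 / 720 = 906192.

906192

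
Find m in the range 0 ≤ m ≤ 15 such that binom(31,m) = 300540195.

C(31,m) increases on 0 ≤ m ≤ 15. C(31,14) = 265182525 and C(31,15) = 300540195, so m = 15.

15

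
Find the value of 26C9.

3124550

C(26,9) = (26·25·24·23·22·21·20·19·18) / 9! = 1133836704000 / 362880 = 3124550.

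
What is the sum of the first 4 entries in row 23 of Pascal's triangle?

1 + 23 + 253 + 1771 = 2048.

2048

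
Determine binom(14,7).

3432

C(14,7) = (14·13·12·11·10·9·8) / 7! = 17297280 / 5040 = 3432.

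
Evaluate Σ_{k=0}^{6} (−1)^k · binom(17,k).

The partial alternating sum Σ_{k=0}^{6} (−1)^k C(17,k) = (−1)^6 C(16,6) = 8008.

8008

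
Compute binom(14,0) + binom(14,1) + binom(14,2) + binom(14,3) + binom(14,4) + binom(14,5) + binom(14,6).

6476

1 + 14 + 91 + 364 + 1001 + 2002 + 3003 = 6476.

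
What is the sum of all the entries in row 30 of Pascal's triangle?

1073741824

Setting x = 1 in (1+x)^30 gives Σ C(30,i) = 2^30 = 1073741824.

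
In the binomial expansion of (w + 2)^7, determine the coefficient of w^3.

560

The general term is C(7,j)·(w)^j·(2)^(7-j); the w^3 term has j = 3.
C(7,3) = 35.
Coefficient = C(7,3) · 2^4 = 35 · 16 = 560.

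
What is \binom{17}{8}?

24310

C(17,8) = (17·16·15·14·13·12·11·10) / 8! = 980179200 / 40320 = 24310.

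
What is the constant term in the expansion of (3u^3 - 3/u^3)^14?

General term: C(14,j)·(3u^3)^j·(-3/u^3)^(14-j), with u-exponent 3j − 3(14−j) = 6j − 42.
Set 6j − 42 = 0: j = 7.
C(14,7) = 3432; 3^7 = 2187; (-3)^7 = -2187.
Coefficient = 3432 · 2187 · (-2187) = -16415149608.

-16415149608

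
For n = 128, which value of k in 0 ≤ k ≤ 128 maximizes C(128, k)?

64

C(128,k) is maximized at k = 128/2 = 64.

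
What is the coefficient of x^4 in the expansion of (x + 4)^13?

The general term is C(13,j)·(x)^j·(4)^(13-j); the x^4 term has j = 4.
C(13,4) = 715.
Coefficient = C(13,4) · 4^9 = 715 · 262144 = 187432960.

187432960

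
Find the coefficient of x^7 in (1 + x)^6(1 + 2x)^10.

299660

Coefficient of x^7 = Σ_{j} C(6,j)·1^j·C(10,7-j)·2^(7-j) for j from 0 to 6.
= 15360 + 80640 + 120960 + 67200 + 14400 + 1080 + 20 = 299660.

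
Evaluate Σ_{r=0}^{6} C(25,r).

1 + 25 + 300 + 2300 + 12650 + 53130 + 177100 = 245506.

245506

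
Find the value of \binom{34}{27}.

C(34,27) = C(34,7) by symmetry.
C(34,7) = (34·33·32·31·30·29·28) / 7! = 27113264640 / 5040 = 5379616.

5379616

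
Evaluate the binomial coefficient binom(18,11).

31824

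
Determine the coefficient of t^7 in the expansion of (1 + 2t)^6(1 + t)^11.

137258

Coefficient of t^7 = Σ_{j} C(6,j)·2^j·C(11,7-j)·1^(7-j) for j from 0 to 6.
= 330 + 5544 + 27720 + 52800 + 39600 + 10560 + 704 = 137258.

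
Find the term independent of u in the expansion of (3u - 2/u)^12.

General term: C(12,j)·(3u)^j·(-2/u)^(12-j), with u-exponent 1j − 1(12−j) = 2j − 12.
Set 2j − 12 = 0: j = 6.
C(12,6) = 924; 3^6 = 729; (-2)^6 = 64.
Coefficient = 924 · 729 · 64 = 43110144.

43110144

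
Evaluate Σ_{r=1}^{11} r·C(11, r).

Since r·C(11,r) = 11·C(10,r−1), the sum is 11·2^10 = 11·1024 = 11264.

11264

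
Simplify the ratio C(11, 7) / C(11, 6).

C(n,k+1)/C(n,k) = (n−k)/(k+1) = (11−6)/(6+1) = 5/7.

5/7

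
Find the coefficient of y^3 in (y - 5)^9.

The general term is C(9,j)·(y)^j·(-5)^(9-j); the y^3 term has j = 3.
C(9,3) = 84.
Coefficient = C(9,3) · (-5)^6 = 84 · 15625 = 1312500.

1312500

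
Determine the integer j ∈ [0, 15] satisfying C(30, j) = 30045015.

10

C(30,j) increases on 0 ≤ j ≤ 15. C(30,9) = 14307150 and C(30,10) = 30045015, so j = 10.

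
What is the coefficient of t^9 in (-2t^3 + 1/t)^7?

General term: C(7,j)·(-2t^3)^j·(1/t)^(7-j), with t-exponent 3j − 1(7−j) = 4j − 7.
Set 4j − 7 = 9: j = 4.
C(7,4) = 35; (-2)^4 = 16; 1^3 = 1.
Coefficient = 35 · 16 · 1 = 560.

560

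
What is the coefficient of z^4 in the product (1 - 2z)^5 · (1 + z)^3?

Coefficient of z^4 = Σ_{j} C(5,j)·(-2)^j·C(3,4-j)·1^(4-j) for j from 1 to 4.
= (-10) + 120 + (-240) + 80 = -50.

-50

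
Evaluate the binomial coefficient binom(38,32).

2760681

C(38,32) = C(38,6) by symmetry.
C(38,6) = (38·37·36·35·34·33) / 6! = 1987690320 / 720 = 2760681.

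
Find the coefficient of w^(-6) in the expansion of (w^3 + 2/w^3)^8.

1792

General term: C(8,j)·(w^3)^j·(2/w^3)^(8-j), with w-exponent 3j − 3(8−j) = 6j − 24.
Set 6j − 24 = -6: j = 3.
C(8,3) = 56; 1^3 = 1; 2^5 = 32.
Coefficient = 56 · 1 · 32 = 1792.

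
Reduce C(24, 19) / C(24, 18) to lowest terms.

C(n,k+1)/C(n,k) = (n−k)/(k+1) = (24−18)/(18+1) = 6/19.

6/19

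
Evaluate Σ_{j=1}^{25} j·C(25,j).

419430400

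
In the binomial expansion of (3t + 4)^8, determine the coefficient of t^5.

870912

The general term is C(8,j)·(3t)^j·(4)^(8-j); the t^5 term has j = 5.
C(8,5) = 56.
Coefficient = C(8,5) · 3^5 · 4^3 = 56 · 243 · 64 = 870912.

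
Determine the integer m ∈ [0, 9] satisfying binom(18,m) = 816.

3

C(18,m) increases on 0 ≤ m ≤ 9. C(18,2) = 153 and C(18,3) = 816, so m = 3.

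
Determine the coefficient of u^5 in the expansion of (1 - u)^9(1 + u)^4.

Coefficient of u^5 = Σ_{j} C(9,j)·(-1)^j·C(4,5-j)·1^(5-j) for j from 1 to 5.
= (-9) + 144 + (-504) + 504 + (-126) = 9.

9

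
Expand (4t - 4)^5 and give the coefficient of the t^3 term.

The general term is C(5,j)·(4t)^j·(-4)^(5-j); the t^3 term has j = 3.
C(5,3) = 10.
Coefficient = C(5,3) · 4^3 · (-4)^2 = 10 · 64 · 16 = 10240.

10240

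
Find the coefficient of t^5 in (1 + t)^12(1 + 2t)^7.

Coefficient of t^5 = Σ_{j} C(12,j)·1^j·C(7,5-j)·2^(5-j) for j from 0 to 5.
= 672 + 6720 + 18480 + 18480 + 6930 + 792 = 52074.

52074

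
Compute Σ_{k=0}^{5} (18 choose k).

12616

1 + 18 + 153 + 816 + 3060 + 8568 = 12616.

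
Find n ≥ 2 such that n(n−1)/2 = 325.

26

n(n−1)/2 = 325 ⇒ n(n−1) = 650. Since 26·25 = 650, n = 26.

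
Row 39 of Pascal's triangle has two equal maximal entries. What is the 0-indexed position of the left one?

For odd n = 39, C(39,m) peaks at m = (n−1)/2 and (n+1)/2; the lesser is 19.

19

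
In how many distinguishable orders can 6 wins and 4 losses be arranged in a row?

210

Choose positions for the wins: C(10,6) = 210.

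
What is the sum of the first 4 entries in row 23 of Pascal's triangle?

1 + 23 + 253 + 1771 = 2048.

2048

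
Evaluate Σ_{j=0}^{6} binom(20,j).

60460

1 + 20 + 190 + 1140 + 4845 + 15504 + 38760 = 60460.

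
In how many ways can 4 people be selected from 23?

8855

This is C(23,4) = 8855.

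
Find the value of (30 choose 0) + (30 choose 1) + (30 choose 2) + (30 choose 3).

1 + 30 + 435 + 4060 = 4526.

4526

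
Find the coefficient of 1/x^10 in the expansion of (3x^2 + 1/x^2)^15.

General term: C(15,j)·(3x^2)^j·(1/x^2)^(15-j), with x-exponent 2j − 2(15−j) = 4j − 30.
Set 4j − 30 = -10: j = 5.
C(15,5) = 3003; 3^5 = 243; 1^10 = 1.
Coefficient = 3003 · 243 · 1 = 729729.

729729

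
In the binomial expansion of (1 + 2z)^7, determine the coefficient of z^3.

The general term is C(7,j)·(1)^j·(2z)^(7-j); the z^3 term has j = 4.
C(7,4) = 35.
Coefficient = C(7,4) · 2^3 = 35 · 8 = 280.

280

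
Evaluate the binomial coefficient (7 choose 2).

21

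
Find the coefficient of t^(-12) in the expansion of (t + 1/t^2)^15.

General term: C(15,j)·(t)^j·(1/t^2)^(15-j), with t-exponent 1j − 2(15−j) = 3j − 30.
Set 3j − 30 = -12: j = 6.
C(15,6) = 5005; 1^6 = 1; 1^9 = 1.
Coefficient = 5005 · 1 · 1 = 5005.

5005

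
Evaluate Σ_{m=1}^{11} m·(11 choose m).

11264

Differentiating (1+x)^11 and setting x=1: Σ m·C(11,m) = 11·2^10 = 11264.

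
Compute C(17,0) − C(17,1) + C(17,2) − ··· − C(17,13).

-560

The partial alternating sum Σ_{k=0}^{13} (−1)^k C(17,k) = (−1)^13 C(16,13) = -560.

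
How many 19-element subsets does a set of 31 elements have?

141120525

C(31,19) = C(31,12) by symmetry.
C(31,12) = (31·30·29·28·27·26·25·24·23·22·21·20) / 12! = 67596957267840000 / 479001600 = 141120525.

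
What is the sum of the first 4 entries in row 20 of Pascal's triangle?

1351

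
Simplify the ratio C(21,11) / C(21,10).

C(n,k+1)/C(n,k) = (n−k)/(k+1) = (21−10)/(10+1) = 11/11 = 1.

1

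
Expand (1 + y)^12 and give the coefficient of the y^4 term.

495

The general term is C(12,j)·(1)^j·(y)^(12-j); the y^4 term has j = 8.
C(12,8) = 495.
Coefficient = C(12,8) = 495.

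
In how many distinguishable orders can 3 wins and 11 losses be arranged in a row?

Choose positions for the wins: C(14,3) = 364.

364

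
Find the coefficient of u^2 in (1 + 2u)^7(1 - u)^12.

Coefficient of u^2 = Σ_{j} C(7,j)·2^j·C(12,2-j)·(-1)^(2-j) for j from 0 to 2.
= 66 + (-168) + 84 = -18.

-18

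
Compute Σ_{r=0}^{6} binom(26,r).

313912

1 + 26 + 325 + 2600 + 14950 + 65780 + 230230 = 313912.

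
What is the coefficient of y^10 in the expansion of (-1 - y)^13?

-286

The general term is C(13,j)·(-1)^j·(-y)^(13-j); the y^10 term has j = 3.
C(13,3) = 286.
Coefficient = C(13,3) · (-1)^3 = 286 · (-1) = -286.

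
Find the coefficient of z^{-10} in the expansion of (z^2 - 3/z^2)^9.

General term: C(9,j)·(z^2)^j·(-3/z^2)^(9-j), with z-exponent 2j − 2(9−j) = 4j − 18.
Set 4j − 18 = -10: j = 2.
C(9,2) = 36; 1^2 = 1; (-3)^7 = -2187.
Coefficient = 36 · 1 · (-2187) = -78732.

-78732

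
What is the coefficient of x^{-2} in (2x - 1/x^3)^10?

-15360

General term: C(10,j)·(2x)^j·(-1/x^3)^(10-j), with x-exponent 1j − 3(10−j) = 4j − 30.
Set 4j − 30 = -2: j = 7.
C(10,7) = 120; 2^7 = 128; (-1)^3 = -1.
Coefficient = 120 · 128 · (-1) = -15360.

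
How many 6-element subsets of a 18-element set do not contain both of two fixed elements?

16744

All 6-subsets: C(18,6) = 18564. Those containing both fixed elements: C(16,4) = 1820.
18564 − 1820 = 16744.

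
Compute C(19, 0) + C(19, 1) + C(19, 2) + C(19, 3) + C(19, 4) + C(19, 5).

16664

1 + 19 + 171 + 969 + 3876 + 11628 = 16664.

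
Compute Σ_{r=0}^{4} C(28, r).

24158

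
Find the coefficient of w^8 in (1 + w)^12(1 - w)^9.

Coefficient of w^8 = Σ_{j} C(12,j)·1^j·C(9,8-j)·(-1)^(8-j) for j from 0 to 8.
= 9 + (-432) + 5544 + (-27720) + 62370 + (-66528) + 33264 + (-7128) + 495 = -126.

-126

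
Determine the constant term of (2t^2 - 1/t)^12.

7920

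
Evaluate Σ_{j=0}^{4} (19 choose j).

1 + 19 + 171 + 969 + 3876 = 5036.

5036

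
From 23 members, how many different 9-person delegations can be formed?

817190

This is C(23,9) = 817190.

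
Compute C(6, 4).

C(6,4) = C(6,2) by symmetry.
C(6,2) = (6·5) / 2! = 30 / 2 = 15.

15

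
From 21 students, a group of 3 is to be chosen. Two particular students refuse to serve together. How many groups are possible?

All 3-subsets: C(21,3) = 1330. Those containing both fixed elements: C(19,1) = 19.
1330 − 19 = 1311.

1311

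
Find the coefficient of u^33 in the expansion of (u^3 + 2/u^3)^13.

26

General term: C(13,j)·(u^3)^j·(2/u^3)^(13-j), with u-exponent 3j − 3(13−j) = 6j − 39.
Set 6j − 39 = 33: j = 12.
C(13,12) = 13; 1^12 = 1; 2^1 = 2.
Coefficient = 13 · 1 · 2 = 26.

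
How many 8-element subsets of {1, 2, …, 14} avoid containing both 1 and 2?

2079

All 8-subsets: C(14,8) = 3003. Those containing both fixed elements: C(12,6) = 924.
3003 − 924 = 2079.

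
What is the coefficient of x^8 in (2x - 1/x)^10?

-5120

General term: C(10,j)·(2x)^j·(-1/x)^(10-j), with x-exponent 1j − 1(10−j) = 2j − 10.
Set 2j − 10 = 8: j = 9.
C(10,9) = 10; 2^9 = 512; (-1)^1 = -1.
Coefficient = 10 · 512 · (-1) = -5120.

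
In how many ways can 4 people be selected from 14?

1001

This is C(14,4) = 1001.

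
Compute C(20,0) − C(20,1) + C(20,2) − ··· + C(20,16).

969

The partial alternating sum Σ_{k=0}^{16} (−1)^k C(20,k) = (−1)^16 C(19,16) = 969.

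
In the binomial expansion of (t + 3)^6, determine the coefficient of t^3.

The general term is C(6,j)·(t)^j·(3)^(6-j); the t^3 term has j = 3.
C(6,3) = 20.
Coefficient = C(6,3) · 3^3 = 20 · 27 = 540.

540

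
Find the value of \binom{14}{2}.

C(14,2) = (14·13) / 2! = 182 / 2 = 91.

91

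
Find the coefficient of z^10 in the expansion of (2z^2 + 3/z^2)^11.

1140480

General term: C(11,j)·(2z^2)^j·(3/z^2)^(11-j), with z-exponent 2j − 2(11−j) = 4j − 22.
Set 4j − 22 = 10: j = 8.
C(11,8) = 165; 2^8 = 256; 3^3 = 27.
Coefficient = 165 · 256 · 27 = 1140480.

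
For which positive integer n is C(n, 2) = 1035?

n(n−1)/2 = 1035 ⇒ n(n−1) = 2070. Since 46·45 = 2070, n = 46.

46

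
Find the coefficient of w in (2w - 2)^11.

22528

The general term is C(11,j)·(2w)^j·(-2)^(11-j); the w^1 term has j = 1.
C(11,1) = 11.
Coefficient = C(11,1) · 2^1 · (-2)^10 = 11 · 2 · 1024 = 22528.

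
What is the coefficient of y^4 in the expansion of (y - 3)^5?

The general term is C(5,j)·(y)^j·(-3)^(5-j); the y^4 term has j = 4.
C(5,4) = 5.
Coefficient = C(5,4) · (-3)^1 = 5 · (-3) = -15.

-15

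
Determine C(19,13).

27132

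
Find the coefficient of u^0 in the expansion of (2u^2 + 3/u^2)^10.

1959552

General term: C(10,j)·(2u^2)^j·(3/u^2)^(10-j), with u-exponent 2j − 2(10−j) = 4j − 20.
Set 4j − 20 = 0: j = 5.
C(10,5) = 252; 2^5 = 32; 3^5 = 243.
Coefficient = 252 · 32 · 243 = 1959552.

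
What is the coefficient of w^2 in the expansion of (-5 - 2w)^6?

37500

The general term is C(6,j)·(-5)^j·(-2w)^(6-j); the w^2 term has j = 4.
C(6,4) = 15.
Coefficient = C(6,4) · (-5)^4 · (-2)^2 = 15 · 625 · 4 = 37500.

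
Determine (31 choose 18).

206253075

C(31,18) = C(31,13) by symmetry.
C(31,13) = (31·30·29·28·27·26·25·24·23·22·21·20·19) / 13! = 1284342188088960000 / 6227020800 = 206253075.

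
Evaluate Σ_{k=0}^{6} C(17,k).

21778

1 + 17 + 136 + 680 + 2380 + 6188 + 12376 = 21778.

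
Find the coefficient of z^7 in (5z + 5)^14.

20947265625000

The general term is C(14,j)·(5z)^j·(5)^(14-j); the z^7 term has j = 7.
C(14,7) = 3432.
Coefficient = C(14,7) · 5^7 · 5^7 = 3432 · 78125 · 78125 = 20947265625000.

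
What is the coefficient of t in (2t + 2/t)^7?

4480

General term: C(7,j)·(2t)^j·(2/t)^(7-j), with t-exponent 1j − 1(7−j) = 2j − 7.
Set 2j − 7 = 1: j = 4.
C(7,4) = 35; 2^4 = 16; 2^3 = 8.
Coefficient = 35 · 16 · 8 = 4480.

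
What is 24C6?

C(24,6) = (24·23·22·21·20·19) / 6! = 96909120 / 720 = 134596.

134596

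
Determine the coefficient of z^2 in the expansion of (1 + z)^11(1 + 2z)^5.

205

Coefficient of z^2 = Σ_{j} C(11,j)·1^j·C(5,2-j)·2^(2-j) for j from 0 to 2.
= 40 + 110 + 55 = 205.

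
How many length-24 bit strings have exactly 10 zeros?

1961256

Choose the 10 positions: C(24,10) = 1961256.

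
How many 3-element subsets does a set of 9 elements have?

C(9,3) = (9·8·7) / 3! = 504 / 6 = 84.

84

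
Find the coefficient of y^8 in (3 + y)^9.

27

The general term is C(9,j)·(3)^j·(y)^(9-j); the y^8 term has j = 1.
C(9,1) = 9.
Coefficient = C(9,1) · 3^1 = 9 · 3 = 27.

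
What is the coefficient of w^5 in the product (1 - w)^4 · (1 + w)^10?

Coefficient of w^5 = Σ_{j} C(4,j)·(-1)^j·C(10,5-j)·1^(5-j) for j from 0 to 4.
= 252 + (-840) + 720 + (-180) + 10 = -38.

-38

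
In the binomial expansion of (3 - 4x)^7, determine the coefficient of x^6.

86016

The general term is C(7,j)·(3)^j·(-4x)^(7-j); the x^6 term has j = 1.
C(7,1) = 7.
Coefficient = C(7,1) · 3^1 · (-4)^6 = 7 · 3 · 4096 = 86016.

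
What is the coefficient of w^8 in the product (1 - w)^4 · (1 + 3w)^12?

-368874

Coefficient of w^8 = Σ_{j} C(4,j)·(-1)^j·C(12,8-j)·3^(8-j) for j from 0 to 4.
= 3247695 + (-6928416) + 4041576 + (-769824) + 40095 = -368874.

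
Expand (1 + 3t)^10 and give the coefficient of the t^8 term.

295245

The general term is C(10,j)·(1)^j·(3t)^(10-j); the t^8 term has j = 2.
C(10,2) = 45.
Coefficient = C(10,2) · 3^8 = 45 · 6561 = 295245.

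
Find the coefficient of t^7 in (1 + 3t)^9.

78732

The general term is C(9,j)·(1)^j·(3t)^(9-j); the t^7 term has j = 2.
C(9,2) = 36.
Coefficient = C(9,2) · 3^7 = 36 · 2187 = 78732.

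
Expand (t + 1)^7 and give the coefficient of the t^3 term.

35

The general term is C(7,j)·(t)^j·(1)^(7-j); the t^3 term has j = 3.
C(7,3) = 35.
Coefficient = C(7,3) = 35.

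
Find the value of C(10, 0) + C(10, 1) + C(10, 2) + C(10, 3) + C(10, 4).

386

1 + 10 + 45 + 120 + 210 = 386.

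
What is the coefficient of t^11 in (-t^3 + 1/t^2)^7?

-21

General term: C(7,j)·(-t^3)^j·(1/t^2)^(7-j), with t-exponent 3j − 2(7−j) = 5j − 14.
Set 5j − 14 = 11: j = 5.
C(7,5) = 21; (-1)^5 = -1; 1^2 = 1.
Coefficient = 21 · (-1) · 1 = -21.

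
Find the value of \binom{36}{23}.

C(36,23) = C(36,13) by symmetry.
C(36,13) = (36·35·34·33·32·31·30·29·28·27·26·25·24) / 13! = 14389334903623680000 / 6227020800 = 2310789600.

2310789600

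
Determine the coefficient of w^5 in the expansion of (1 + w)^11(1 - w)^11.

Coefficient of w^5 = Σ_{j} C(11,j)·1^j·C(11,5-j)·(-1)^(5-j) for j from 0 to 5.
= (-462) + 3630 + (-9075) + 9075 + (-3630) + 462 = 0.

0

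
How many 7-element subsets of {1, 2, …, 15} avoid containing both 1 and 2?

5148

All 7-subsets: C(15,7) = 6435. Those containing both fixed elements: C(13,5) = 1287.
6435 − 1287 = 5148.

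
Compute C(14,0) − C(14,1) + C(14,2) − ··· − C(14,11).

-78

The partial alternating sum Σ_{k=0}^{11} (−1)^k C(14,k) = (−1)^11 C(13,11) = -78.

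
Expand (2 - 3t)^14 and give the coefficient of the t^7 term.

The general term is C(14,j)·(2)^j·(-3t)^(14-j); the t^7 term has j = 7.
C(14,7) = 3432.
Coefficient = C(14,7) · 2^7 · (-3)^7 = 3432 · 128 · (-2187) = -960740352.

-960740352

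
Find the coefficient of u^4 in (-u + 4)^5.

The general term is C(5,j)·(-u)^j·(4)^(5-j); the u^4 term has j = 4.
C(5,4) = 5.
Coefficient = C(5,4) · 4^1 = 5 · 4 = 20.

20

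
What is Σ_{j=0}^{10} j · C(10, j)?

5120

Differentiating (1+x)^10 and setting x=1: Σ j·C(10,j) = 10·2^9 = 5120.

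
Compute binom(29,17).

51895935

C(29,17) = C(29,12) by symmetry.
C(29,12) = (29·28·27·26·25·24·23·22·21·20·19·18) / 12! = 24858235898496000 / 479001600 = 51895935.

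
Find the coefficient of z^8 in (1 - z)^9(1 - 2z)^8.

432073

Coefficient of z^8 = Σ_{j} C(9,j)·(-1)^j·C(8,8-j)·(-2)^(8-j) for j from 0 to 8.
= 256 + 9216 + 64512 + 150528 + 141120 + 56448 + 9408 + 576 + 9 = 432073.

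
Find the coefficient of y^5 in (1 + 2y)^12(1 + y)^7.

127845

Coefficient of y^5 = Σ_{j} C(12,j)·2^j·C(7,5-j)·1^(5-j) for j from 0 to 5.
= 21 + 840 + 9240 + 36960 + 55440 + 25344 = 127845.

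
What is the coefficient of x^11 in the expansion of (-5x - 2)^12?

The general term is C(12,j)·(-5x)^j·(-2)^(12-j); the x^11 term has j = 11.
C(12,11) = 12.
Coefficient = C(12,11) · (-5)^11 · (-2)^1 = 12 · (-48828125) · (-2) = 1171875000.

1171875000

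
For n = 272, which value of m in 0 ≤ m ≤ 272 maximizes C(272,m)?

C(272,m) is maximized at m = 272/2 = 136.

136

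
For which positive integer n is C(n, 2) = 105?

n(n−1)/2 = 105 ⇒ n(n−1) = 210. Since 15·14 = 210, n = 15.

15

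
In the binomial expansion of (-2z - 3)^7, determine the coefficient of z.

-10206

The general term is C(7,j)·(-2z)^j·(-3)^(7-j); the z^1 term has j = 1.
C(7,1) = 7.
Coefficient = C(7,1) · (-2)^1 · (-3)^6 = 7 · (-2) · 729 = -10206.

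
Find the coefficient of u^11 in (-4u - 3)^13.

-2944401408

The general term is C(13,j)·(-4u)^j·(-3)^(13-j); the u^11 term has j = 11.
C(13,11) = 78.
Coefficient = C(13,11) · (-4)^11 · (-3)^2 = 78 · (-4194304) · 9 = -2944401408.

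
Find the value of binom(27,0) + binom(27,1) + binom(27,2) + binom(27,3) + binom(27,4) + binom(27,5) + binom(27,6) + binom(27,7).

1 + 27 + 351 + 2925 + 17550 + 80730 + 296010 + 888030 = 1285624.

1285624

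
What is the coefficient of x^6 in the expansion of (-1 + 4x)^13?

-7028736

The general term is C(13,j)·(-1)^j·(4x)^(13-j); the x^6 term has j = 7.
C(13,7) = 1716.
Coefficient = C(13,7) · (-1)^7 · 4^6 = 1716 · (-1) · 4096 = -7028736.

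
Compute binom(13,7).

C(13,7) = C(13,6) by symmetry.
C(13,6) = (13·12·11·10·9·8) / 6! = 1235520 / 720 = 1716.

1716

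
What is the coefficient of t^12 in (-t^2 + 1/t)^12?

495

General term: C(12,j)·(-t^2)^j·(1/t)^(12-j), with t-exponent 2j − 1(12−j) = 3j − 12.
Set 3j − 12 = 12: j = 8.
C(12,8) = 495; (-1)^8 = 1; 1^4 = 1.
Coefficient = 495 · 1 · 1 = 495.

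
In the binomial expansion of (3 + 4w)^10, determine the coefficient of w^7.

The general term is C(10,j)·(3)^j·(4w)^(10-j); the w^7 term has j = 3.
C(10,3) = 120.
Coefficient = C(10,3) · 3^3 · 4^7 = 120 · 27 · 16384 = 53084160.

53084160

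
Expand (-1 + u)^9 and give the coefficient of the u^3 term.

84

The general term is C(9,j)·(-1)^j·(u)^(9-j); the u^3 term has j = 6.
C(9,6) = 84.
Coefficient = C(9,6) = 84.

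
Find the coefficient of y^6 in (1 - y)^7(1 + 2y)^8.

Coefficient of y^6 = Σ_{j} C(7,j)·(-1)^j·C(8,6-j)·2^(6-j) for j from 0 to 6.
= 1792 + (-12544) + 23520 + (-15680) + 3920 + (-336) + 7 = 679.

679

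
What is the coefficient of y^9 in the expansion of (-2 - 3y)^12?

34642080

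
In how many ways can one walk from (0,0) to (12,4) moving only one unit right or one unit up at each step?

1820

Each path is a sequence of 16 steps with 12 rights: C(16,12) = 1820.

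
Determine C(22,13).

497420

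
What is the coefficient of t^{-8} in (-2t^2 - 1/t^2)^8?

112

General term: C(8,j)·(-2t^2)^j·(-1/t^2)^(8-j), with t-exponent 2j − 2(8−j) = 4j − 16.
Set 4j − 16 = -8: j = 2.
C(8,2) = 28; (-2)^2 = 4; (-1)^6 = 1.
Coefficient = 28 · 4 · 1 = 112.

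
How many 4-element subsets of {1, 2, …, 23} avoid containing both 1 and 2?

8645

All 4-subsets: C(23,4) = 8855. Those containing both fixed elements: C(21,2) = 210.
8855 − 210 = 8645.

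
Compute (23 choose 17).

100947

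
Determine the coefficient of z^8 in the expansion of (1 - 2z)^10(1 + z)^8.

-303

Coefficient of z^8 = Σ_{j} C(10,j)·(-2)^j·C(8,8-j)·1^(8-j) for j from 0 to 8.
= 1 + (-160) + 5040 + (-53760) + 235200 + (-451584) + 376320 + (-122880) + 11520 = -303.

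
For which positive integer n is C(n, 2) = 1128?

n(n−1)/2 = 1128 ⇒ n(n−1) = 2256. Since 48·47 = 2256, n = 48.

48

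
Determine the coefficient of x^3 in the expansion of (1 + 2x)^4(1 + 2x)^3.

Coefficient of x^3 = Σ_{j} C(4,j)·2^j·C(3,3-j)·2^(3-j) for j from 0 to 3.
= 8 + 96 + 144 + 32 = 280.

280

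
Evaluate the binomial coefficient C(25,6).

177100

C(25,6) = (25·24·23·22·21·20) / 6! = 127512000 / 720 = 177100.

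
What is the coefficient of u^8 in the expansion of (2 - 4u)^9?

The general term is C(9,j)·(2)^j·(-4u)^(9-j); the u^8 term has j = 1.
C(9,1) = 9.
Coefficient = C(9,1) · 2^1 · (-4)^8 = 9 · 2 · 65536 = 1179648.

1179648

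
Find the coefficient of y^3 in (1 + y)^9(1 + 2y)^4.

620

Coefficient of y^3 = Σ_{j} C(9,j)·1^j·C(4,3-j)·2^(3-j) for j from 0 to 3.
= 32 + 216 + 288 + 84 = 620.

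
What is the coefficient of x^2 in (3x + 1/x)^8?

General term: C(8,j)·(3x)^j·(1/x)^(8-j), with x-exponent 1j − 1(8−j) = 2j − 8.
Set 2j − 8 = 2: j = 5.
C(8,5) = 56; 3^5 = 243; 1^3 = 1.
Coefficient = 56 · 243 · 1 = 13608.

13608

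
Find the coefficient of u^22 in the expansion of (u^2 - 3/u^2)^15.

945

General term: C(15,j)·(u^2)^j·(-3/u^2)^(15-j), with u-exponent 2j − 2(15−j) = 4j − 30.
Set 4j − 30 = 22: j = 13.
C(15,13) = 105; 1^13 = 1; (-3)^2 = 9.
Coefficient = 105 · 1 · 9 = 945.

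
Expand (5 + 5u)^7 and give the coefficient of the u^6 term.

546875

The general term is C(7,j)·(5)^j·(5u)^(7-j); the u^6 term has j = 1.
C(7,1) = 7.
Coefficient = C(7,1) · 5^1 · 5^6 = 7 · 5 · 15625 = 546875.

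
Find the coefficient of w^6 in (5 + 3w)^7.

The general term is C(7,j)·(5)^j·(3w)^(7-j); the w^6 term has j = 1.
C(7,1) = 7.
Coefficient = C(7,1) · 5^1 · 3^6 = 7 · 5 · 729 = 25515.

25515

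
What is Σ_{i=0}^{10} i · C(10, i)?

Since i·C(10,i) = 10·C(9,i−1), the sum is 10·2^9 = 10·512 = 5120.

5120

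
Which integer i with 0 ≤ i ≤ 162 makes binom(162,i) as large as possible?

81

C(162,i) is maximized at i = 162/2 = 81.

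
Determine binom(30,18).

C(30,18) = C(30,12) by symmetry.
C(30,12) = (30·29·28·27·26·25·24·23·22·21·20·19) / 12! = 41430393164160000 / 479001600 = 86493225.

86493225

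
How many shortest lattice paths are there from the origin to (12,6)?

Each path is a sequence of 18 steps with 12 rights: C(18,12) = 18564.

18564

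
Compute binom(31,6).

736281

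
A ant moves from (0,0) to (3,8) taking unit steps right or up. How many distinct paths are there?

165

Each path is a sequence of 11 steps with 3 rights: C(11,3) = 165.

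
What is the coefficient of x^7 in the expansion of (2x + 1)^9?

The general term is C(9,j)·(2x)^j·(1)^(9-j); the x^7 term has j = 7.
C(9,7) = 36.
Coefficient = C(9,7) · 2^7 = 36 · 128 = 4608.

4608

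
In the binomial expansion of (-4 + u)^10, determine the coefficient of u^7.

-7680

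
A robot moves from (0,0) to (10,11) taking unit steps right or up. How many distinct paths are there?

352716

Each path is a sequence of 21 steps with 10 rights: C(21,10) = 352716.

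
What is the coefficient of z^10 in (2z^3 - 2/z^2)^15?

-210862080

General term: C(15,j)·(2z^3)^j·(-2/z^2)^(15-j), with z-exponent 3j − 2(15−j) = 5j − 30.
Set 5j − 30 = 10: j = 8.
C(15,8) = 6435; 2^8 = 256; (-2)^7 = -128.
Coefficient = 6435 · 256 · (-128) = -210862080.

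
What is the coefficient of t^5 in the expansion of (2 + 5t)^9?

6300000

The general term is C(9,j)·(2)^j·(5t)^(9-j); the t^5 term has j = 4.
C(9,4) = 126.
Coefficient = C(9,4) · 2^4 · 5^5 = 126 · 16 · 3125 = 6300000.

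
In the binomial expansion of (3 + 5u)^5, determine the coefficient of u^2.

The general term is C(5,j)·(3)^j·(5u)^(5-j); the u^2 term has j = 3.
C(5,3) = 10.
Coefficient = C(5,3) · 3^3 · 5^2 = 10 · 27 · 25 = 6750.

6750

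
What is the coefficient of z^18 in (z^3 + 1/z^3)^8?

8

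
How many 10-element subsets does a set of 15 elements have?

3003

C(15,10) = C(15,5) by symmetry.
C(15,5) = (15·14·13·12·11) / 5! = 360360 / 120 = 3003.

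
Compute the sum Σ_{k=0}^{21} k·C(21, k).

Since k·C(21,k) = 21·C(20,k−1), the sum is 21·2^20 = 21·1048576 = 22020096.

22020096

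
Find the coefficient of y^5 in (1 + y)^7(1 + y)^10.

6188

(1 + y)^7(1 + y)^10 = (1 + y)^17, so the coefficient of y^5 is C(17,5)·1^5 = 6188·1 = 6188.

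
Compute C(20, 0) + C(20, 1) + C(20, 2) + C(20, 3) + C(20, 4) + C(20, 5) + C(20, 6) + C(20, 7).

137980

1 + 20 + 190 + 1140 + 4845 + 15504 + 38760 + 77520 = 137980.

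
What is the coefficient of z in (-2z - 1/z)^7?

-560

General term: C(7,j)·(-2z)^j·(-1/z)^(7-j), with z-exponent 1j − 1(7−j) = 2j − 7.
Set 2j − 7 = 1: j = 4.
C(7,4) = 35; (-2)^4 = 16; (-1)^3 = -1.
Coefficient = 35 · 16 · (-1) = -560.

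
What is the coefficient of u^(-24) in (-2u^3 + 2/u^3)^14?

-5963776

General term: C(14,j)·(-2u^3)^j·(2/u^3)^(14-j), with u-exponent 3j − 3(14−j) = 6j − 42.
Set 6j − 42 = -24: j = 3.
C(14,3) = 364; (-2)^3 = -8; 2^11 = 2048.
Coefficient = 364 · (-8) · 2048 = -5963776.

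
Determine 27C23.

C(27,23) = C(27,4) by symmetry.
C(27,4) = (27·26·25·24) / 4! = 421200 / 24 = 17550.

17550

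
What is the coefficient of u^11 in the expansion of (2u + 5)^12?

122880

The general term is C(12,j)·(2u)^j·(5)^(12-j); the u^11 term has j = 11.
C(12,11) = 12.
Coefficient = C(12,11) · 2^11 · 5^1 = 12 · 2048 · 5 = 122880.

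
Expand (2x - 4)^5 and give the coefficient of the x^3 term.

The general term is C(5,j)·(2x)^j·(-4)^(5-j); the x^3 term has j = 3.
C(5,3) = 10.
Coefficient = C(5,3) · 2^3 · (-4)^2 = 10 · 8 · 16 = 1280.

1280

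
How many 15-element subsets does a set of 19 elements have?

3876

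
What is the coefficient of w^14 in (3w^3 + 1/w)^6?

General term: C(6,j)·(3w^3)^j·(1/w)^(6-j), with w-exponent 3j − 1(6−j) = 4j − 6.
Set 4j − 6 = 14: j = 5.
C(6,5) = 6; 3^5 = 243; 1^1 = 1.
Coefficient = 6 · 243 · 1 = 1458.

1458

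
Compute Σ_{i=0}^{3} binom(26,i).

1 + 26 + 325 + 2600 = 2952.

2952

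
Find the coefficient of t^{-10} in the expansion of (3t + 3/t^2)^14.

General term: C(14,j)·(3t)^j·(3/t^2)^(14-j), with t-exponent 1j − 2(14−j) = 3j − 28.
Set 3j − 28 = -10: j = 6.
C(14,6) = 3003; 3^6 = 729; 3^8 = 6561.
Coefficient = 3003 · 729 · 6561 = 14363255907.

14363255907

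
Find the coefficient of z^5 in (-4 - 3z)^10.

62705664

The general term is C(10,j)·(-4)^j·(-3z)^(10-j); the z^5 term has j = 5.
C(10,5) = 252.
Coefficient = C(10,5) · (-4)^5 · (-3)^5 = 252 · (-1024) · (-243) = 62705664.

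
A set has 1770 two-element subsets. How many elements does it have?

60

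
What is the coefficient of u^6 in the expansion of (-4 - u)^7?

The general term is C(7,j)·(-4)^j·(-u)^(7-j); the u^6 term has j = 1.
C(7,1) = 7.
Coefficient = C(7,1) · (-4)^1 = 7 · (-4) = -28.

-28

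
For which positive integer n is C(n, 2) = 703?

n(n−1)/2 = 703 ⇒ n(n−1) = 1406. Since 38·37 = 1406, n = 38.

38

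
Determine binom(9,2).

C(9,2) = (9·8) / 2! = 72 / 2 = 36.

36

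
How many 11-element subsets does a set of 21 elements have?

C(21,11) = C(21,10) by symmetry.
C(21,10) = (21·20·19·18·17·16·15·14·13·12) / 10! = 1279935820800 / 3628800 = 352716.

352716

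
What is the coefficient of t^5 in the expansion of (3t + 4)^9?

7838208

The general term is C(9,j)·(3t)^j·(4)^(9-j); the t^5 term has j = 5.
C(9,5) = 126.
Coefficient = C(9,5) · 3^5 · 4^4 = 126 · 243 · 256 = 7838208.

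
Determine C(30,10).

30045015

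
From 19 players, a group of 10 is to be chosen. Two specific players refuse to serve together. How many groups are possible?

68068

All 10-subsets: C(19,10) = 92378. Those containing both fixed elements: C(17,8) = 24310.
92378 − 24310 = 68068.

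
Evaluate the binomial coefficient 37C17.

15905368710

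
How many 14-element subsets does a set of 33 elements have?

C(33,14) = (33·32·31·30·29·28·27·26·25·24·23·22·21·20) / 14! = 71382386874839040000 / 87178291200 = 818809200.

818809200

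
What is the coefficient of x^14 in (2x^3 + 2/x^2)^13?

10543104

General term: C(13,j)·(2x^3)^j·(2/x^2)^(13-j), with x-exponent 3j − 2(13−j) = 5j − 26.
Set 5j − 26 = 14: j = 8.
C(13,8) = 1287; 2^8 = 256; 2^5 = 32.
Coefficient = 1287 · 256 · 32 = 10543104.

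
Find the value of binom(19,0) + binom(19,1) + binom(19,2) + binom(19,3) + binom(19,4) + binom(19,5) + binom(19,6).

1 + 19 + 171 + 969 + 3876 + 11628 + 27132 = 43796.

43796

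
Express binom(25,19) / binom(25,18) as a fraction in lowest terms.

C(n,k+1)/C(n,k) = (n−k)/(k+1) = (25−18)/(18+1) = 7/19.

7/19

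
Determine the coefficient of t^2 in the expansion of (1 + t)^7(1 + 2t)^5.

131

Coefficient of t^2 = Σ_{j} C(7,j)·1^j·C(5,2-j)·2^(2-j) for j from 0 to 2.
= 40 + 70 + 21 = 131.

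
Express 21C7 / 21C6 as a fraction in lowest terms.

15/7

C(n,k+1)/C(n,k) = (n−k)/(k+1) = (21−6)/(6+1) = 15/7.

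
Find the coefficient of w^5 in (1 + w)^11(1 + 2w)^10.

Coefficient of w^5 = Σ_{j} C(11,j)·1^j·C(10,5-j)·2^(5-j) for j from 0 to 5.
= 8064 + 36960 + 52800 + 29700 + 6600 + 462 = 134586.

134586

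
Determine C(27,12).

C(27,12) = (27·26·25·24·23·22·21·20·19·18·17·16) / 12! = 8326896754176000 / 479001600 = 17383860.

17383860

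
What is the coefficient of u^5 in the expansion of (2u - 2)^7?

The general term is C(7,j)·(2u)^j·(-2)^(7-j); the u^5 term has j = 5.
C(7,5) = 21.
Coefficient = C(7,5) · 2^5 · (-2)^2 = 21 · 32 · 4 = 2688.

2688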